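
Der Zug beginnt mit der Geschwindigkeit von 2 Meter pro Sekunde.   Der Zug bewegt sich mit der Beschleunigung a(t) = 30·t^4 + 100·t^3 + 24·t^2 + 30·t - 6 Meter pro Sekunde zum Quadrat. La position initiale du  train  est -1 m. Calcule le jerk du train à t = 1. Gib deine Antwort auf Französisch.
Nous devons dériver notre équation de l'accélération a(t) = 30·t^4 + 100·t^3 + 24·t^2 + 30·t - 6 1 fois. La dérivée de l'accélération donne le jerk: j(t) = 120·t^3 + 300·t^2 + 48·t + 30. Nous avons le jerk j(t) = 120·t^3 + 300·t^2 + 48·t + 30. En substituant t = 1: j(1) = 498.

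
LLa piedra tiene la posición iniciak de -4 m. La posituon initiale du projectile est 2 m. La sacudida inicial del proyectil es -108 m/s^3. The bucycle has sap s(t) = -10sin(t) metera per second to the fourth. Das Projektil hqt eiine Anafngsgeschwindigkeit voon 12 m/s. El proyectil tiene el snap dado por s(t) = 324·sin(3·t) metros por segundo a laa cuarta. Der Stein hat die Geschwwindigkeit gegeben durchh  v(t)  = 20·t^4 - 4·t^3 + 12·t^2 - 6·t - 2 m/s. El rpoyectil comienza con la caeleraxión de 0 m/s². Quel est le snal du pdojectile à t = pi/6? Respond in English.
From the given snap equation s(t) = 324·sin(3·t), we substitute t = pi/6 to get s = 324.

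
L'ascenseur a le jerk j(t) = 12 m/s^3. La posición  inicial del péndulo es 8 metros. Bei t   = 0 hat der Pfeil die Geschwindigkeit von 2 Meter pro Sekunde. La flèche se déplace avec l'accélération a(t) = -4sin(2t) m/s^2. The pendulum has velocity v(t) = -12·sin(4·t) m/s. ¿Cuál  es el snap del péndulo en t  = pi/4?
Debemos derivar nuestra ecuación de la velocidad v(t) = -12·sin(4·t) 3 veces. La derivada de la velocidad da la aceleración: a(t) = -48·cos(4·t). Derivando la aceleración, obtenemos la sacudida: j(t) = 192·sin(4·t). Derivando la sacudida, obtenemos el snap: s(t) = 768·cos(4·t). Tenemos el snap s(t) = 768·cos(4·t). Sustituyendo t = pi/4: s(pi/4) = -768.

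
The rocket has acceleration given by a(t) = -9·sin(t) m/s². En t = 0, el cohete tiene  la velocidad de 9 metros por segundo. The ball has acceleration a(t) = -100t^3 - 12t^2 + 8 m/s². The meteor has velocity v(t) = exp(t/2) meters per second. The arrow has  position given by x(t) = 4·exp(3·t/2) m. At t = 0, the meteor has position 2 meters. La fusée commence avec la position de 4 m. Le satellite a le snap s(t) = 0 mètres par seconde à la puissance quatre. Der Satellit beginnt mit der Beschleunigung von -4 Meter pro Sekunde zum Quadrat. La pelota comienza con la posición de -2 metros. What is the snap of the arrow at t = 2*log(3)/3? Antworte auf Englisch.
To solve this, we need to take 4 derivatives of our position equation x(t) = 4·exp(3·t/2). The derivative of position gives velocity: v(t) = 6·exp(3·t/2). The derivative of velocity gives acceleration: a(t) = 9·exp(3·t/2). The derivative of acceleration gives jerk: j(t) = 27·exp(3·t/2)/2. Taking d/dt of j(t), we find s(t) = 81·exp(3·t/2)/4. From the given snap equation s(t) = 81·exp(3·t/2)/4, we substitute t = 2*log(3)/3 to get s = 243/4.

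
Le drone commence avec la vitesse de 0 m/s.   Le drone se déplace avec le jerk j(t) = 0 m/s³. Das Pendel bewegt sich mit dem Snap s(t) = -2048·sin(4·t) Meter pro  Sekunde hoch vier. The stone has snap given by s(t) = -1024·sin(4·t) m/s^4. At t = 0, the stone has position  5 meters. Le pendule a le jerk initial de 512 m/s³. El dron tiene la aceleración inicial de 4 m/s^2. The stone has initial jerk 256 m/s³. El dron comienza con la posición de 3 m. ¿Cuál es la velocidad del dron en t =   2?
Para resolver esto, necesitamos tomar 2 integrales de nuestra ecuación de la sacudida j(t) = 0. La integral de la sacudida, con a(0) = 4, da la aceleración: a(t) = 4. La antiderivada de la aceleración, con v(0) = 0, da la velocidad: v(t) = 4·t. Usando v(t) = 4·t y sustituyendo t = 2, encontramos v = 8.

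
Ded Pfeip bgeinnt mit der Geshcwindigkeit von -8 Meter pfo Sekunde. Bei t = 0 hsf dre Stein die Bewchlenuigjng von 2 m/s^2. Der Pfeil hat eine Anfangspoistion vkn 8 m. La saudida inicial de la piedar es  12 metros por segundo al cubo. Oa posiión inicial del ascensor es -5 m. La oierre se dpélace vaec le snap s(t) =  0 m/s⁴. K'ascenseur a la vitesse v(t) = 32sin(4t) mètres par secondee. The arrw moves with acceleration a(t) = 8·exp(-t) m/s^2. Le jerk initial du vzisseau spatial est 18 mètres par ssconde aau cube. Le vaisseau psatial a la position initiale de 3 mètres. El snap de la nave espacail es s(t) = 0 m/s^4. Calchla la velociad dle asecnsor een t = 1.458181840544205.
De la ecuación de la velocidad v(t) = 32·sin(4·t), sustituimos t = 1.458181840544205 para obtener v = -13.9320909996319.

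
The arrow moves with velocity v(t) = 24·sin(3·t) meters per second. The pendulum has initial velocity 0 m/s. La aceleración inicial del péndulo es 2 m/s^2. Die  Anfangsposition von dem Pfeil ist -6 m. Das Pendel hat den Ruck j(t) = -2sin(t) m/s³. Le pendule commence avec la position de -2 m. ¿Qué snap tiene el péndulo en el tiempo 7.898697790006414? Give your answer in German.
Wir müssen unsere Gleichung für den Ruck j(t) = -2·sin(t) 1-mal ableiten. Durch Ableiten von dem Ruck erhalten wir den Snap: s(t) = -2·cos(t). Aus der Gleichung für den Snap s(t) = -2·cos(t), setzen wir t = 7.898697790006414 ein und erhalten s = 0.0894025112095358.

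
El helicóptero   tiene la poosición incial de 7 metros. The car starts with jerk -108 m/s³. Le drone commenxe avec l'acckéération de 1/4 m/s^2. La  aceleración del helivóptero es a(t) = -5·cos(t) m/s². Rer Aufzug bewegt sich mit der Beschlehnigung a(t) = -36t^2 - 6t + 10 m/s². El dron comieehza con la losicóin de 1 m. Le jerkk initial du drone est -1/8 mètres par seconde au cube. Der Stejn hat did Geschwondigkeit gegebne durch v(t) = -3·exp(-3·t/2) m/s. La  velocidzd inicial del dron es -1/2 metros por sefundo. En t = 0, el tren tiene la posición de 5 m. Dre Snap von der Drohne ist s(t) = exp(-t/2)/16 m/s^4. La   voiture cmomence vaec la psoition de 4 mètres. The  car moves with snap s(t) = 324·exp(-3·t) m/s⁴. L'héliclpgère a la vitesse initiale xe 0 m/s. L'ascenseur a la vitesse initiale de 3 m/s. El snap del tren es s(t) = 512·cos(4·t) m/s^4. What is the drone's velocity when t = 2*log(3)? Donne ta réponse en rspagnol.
Necesitamos integrar nuestra ecuación del snap s(t) = exp(-t/2)/16 3 veces. La integral del snap es la sacudida. Usando j(0) = -1/8, obtenemos j(t) = -exp(-t/2)/8. Integrando la sacudida y usando la condición inicial a(0) = 1/4, obtenemos a(t) = exp(-t/2)/4. Integrando la aceleración y usando la condición inicial v(0) = -1/2, obtenemos v(t) = -exp(-t/2)/2. Tenemos la velocidad v(t) = -exp(-t/2)/2. Sustituyendo t = 2*log(3): v(2*log(3)) = -1/6.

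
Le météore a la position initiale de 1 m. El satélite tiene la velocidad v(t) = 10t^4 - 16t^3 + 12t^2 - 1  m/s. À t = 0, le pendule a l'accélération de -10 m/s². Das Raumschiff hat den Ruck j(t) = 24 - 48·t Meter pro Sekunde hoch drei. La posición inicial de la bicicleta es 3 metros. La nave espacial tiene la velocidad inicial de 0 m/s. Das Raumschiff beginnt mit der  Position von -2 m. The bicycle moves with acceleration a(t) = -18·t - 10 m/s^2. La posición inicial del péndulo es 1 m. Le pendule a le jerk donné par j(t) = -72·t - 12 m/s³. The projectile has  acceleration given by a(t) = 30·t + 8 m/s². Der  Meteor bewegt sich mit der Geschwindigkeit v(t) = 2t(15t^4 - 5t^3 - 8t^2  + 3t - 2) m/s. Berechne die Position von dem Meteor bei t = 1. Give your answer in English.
We need to integrate our velocity equation v(t) = 2·t·(15·t^4 - 5·t^3 - 8·t^2 + 3·t - 2) 1 time. The integral of velocity is position. Using x(0) = 1, we get x(t) = 5·t^6 - 2·t^5 - 4·t^4 + 2·t^3 - 2·t^2 + 1. We have position x(t) = 5·t^6 - 2·t^5 - 4·t^4 + 2·t^3 - 2·t^2 + 1. Substituting t = 1: x(1) = 0.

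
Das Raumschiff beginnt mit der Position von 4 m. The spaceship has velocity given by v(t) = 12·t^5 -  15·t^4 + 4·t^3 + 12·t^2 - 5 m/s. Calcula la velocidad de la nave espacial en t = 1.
Usando v(t) = 12·t^5 - 15·t^4 + 4·t^3 + 12·t^2 - 5 y sustituyendo t = 1, encontramos v = 8.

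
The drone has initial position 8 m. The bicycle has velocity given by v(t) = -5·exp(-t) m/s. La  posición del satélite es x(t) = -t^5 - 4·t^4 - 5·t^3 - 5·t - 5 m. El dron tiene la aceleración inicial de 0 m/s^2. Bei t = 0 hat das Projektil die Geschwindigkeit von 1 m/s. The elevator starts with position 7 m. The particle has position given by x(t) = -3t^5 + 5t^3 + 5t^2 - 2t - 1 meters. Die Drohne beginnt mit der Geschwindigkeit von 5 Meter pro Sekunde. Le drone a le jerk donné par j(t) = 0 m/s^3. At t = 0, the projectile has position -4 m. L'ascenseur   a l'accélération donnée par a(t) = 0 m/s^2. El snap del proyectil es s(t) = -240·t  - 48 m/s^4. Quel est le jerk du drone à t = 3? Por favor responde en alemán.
Wir haben den Ruck j(t) = 0. Durch Einsetzen von t = 3: j(3) = 0.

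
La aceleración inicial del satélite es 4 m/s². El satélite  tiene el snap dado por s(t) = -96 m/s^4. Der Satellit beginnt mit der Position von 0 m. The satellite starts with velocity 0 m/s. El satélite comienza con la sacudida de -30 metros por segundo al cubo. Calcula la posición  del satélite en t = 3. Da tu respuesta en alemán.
Ausgehend von dem Snap s(t) = -96, nehmen wir 4 Integrale. Durch Integration von dem Snap und Verwendung der Anfangsbedingung j(0) = -30, erhalten wir j(t) = -96·t - 30. Das Integral von dem Ruck ist die Beschleunigung. Mit a(0) = 4 erhalten wir a(t) = -48·t^2 - 30·t + 4. Das Integral von der Beschleunigung ist die Geschwindigkeit. Mit v(0) = 0 erhalten wir v(t) = t·(-16·t^2 - 15·t + 4). Mit ∫v(t)dt und Anwendung von x(0) = 0, finden wir x(t) = -4·t^4 - 5·t^3 + 2·t^2. Aus der Gleichung für die Position x(t) = -4·t^4 - 5·t^3 + 2·t^2, setzen wir t = 3 ein und erhalten x = -441.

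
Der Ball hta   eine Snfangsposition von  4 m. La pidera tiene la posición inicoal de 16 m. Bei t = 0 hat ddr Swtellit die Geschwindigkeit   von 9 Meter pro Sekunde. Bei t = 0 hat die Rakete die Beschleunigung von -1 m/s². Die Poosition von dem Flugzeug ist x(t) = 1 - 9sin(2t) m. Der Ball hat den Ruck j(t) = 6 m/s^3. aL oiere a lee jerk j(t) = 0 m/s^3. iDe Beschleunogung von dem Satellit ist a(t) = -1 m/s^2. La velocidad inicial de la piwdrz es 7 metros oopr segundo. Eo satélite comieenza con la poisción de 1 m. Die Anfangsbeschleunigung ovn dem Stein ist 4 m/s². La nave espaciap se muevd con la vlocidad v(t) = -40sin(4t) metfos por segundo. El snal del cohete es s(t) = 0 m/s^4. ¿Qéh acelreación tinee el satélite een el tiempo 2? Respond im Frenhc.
En utilisant a(t) = -1 et en substituant t = 2, nous trouvons a = -1.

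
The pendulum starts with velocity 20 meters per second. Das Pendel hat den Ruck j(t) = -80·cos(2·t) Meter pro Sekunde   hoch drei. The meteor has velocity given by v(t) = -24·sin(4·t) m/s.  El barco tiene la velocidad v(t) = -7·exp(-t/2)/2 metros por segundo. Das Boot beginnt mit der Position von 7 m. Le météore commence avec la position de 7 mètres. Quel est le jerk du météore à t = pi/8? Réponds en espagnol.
Debemos derivar nuestra ecuación de la velocidad v(t) = -24·sin(4·t) 2 veces. La derivada de la velocidad da la aceleración: a(t) = -96·cos(4·t). Derivando la aceleración, obtenemos la sacudida: j(t) = 384·sin(4·t). Usando j(t) = 384·sin(4·t) y sustituyendo t = pi/8, encontramos j = 384.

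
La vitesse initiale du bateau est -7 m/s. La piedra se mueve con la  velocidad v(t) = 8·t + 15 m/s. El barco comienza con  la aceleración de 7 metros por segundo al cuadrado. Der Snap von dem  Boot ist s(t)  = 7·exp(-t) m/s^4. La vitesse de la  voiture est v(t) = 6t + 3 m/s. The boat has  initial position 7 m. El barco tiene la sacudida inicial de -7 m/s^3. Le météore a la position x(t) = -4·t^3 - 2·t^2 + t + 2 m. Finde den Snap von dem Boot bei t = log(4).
Wir haben den Snap s(t) = 7·exp(-t). Durch Einsetzen von t = log(4): s(log(4)) = 7/4.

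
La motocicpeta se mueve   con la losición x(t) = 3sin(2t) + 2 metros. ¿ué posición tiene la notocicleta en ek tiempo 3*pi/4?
Tenemos la posición x(t) = 3·sin(2·t) + 2. Sustituyendo t = 3*pi/4: x(3*pi/4) = -1.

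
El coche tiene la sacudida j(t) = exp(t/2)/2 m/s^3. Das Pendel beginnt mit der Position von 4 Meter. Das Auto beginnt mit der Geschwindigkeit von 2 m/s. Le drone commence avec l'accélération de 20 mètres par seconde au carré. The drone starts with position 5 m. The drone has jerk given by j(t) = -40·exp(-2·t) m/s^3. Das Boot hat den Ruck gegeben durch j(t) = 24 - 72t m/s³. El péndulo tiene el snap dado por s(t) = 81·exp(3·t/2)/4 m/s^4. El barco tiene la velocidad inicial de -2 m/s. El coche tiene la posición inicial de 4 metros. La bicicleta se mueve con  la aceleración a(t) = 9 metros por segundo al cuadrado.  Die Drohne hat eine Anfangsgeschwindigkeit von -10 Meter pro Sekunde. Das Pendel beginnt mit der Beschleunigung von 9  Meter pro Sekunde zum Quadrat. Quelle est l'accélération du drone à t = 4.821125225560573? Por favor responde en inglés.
To solve this, we need to take 1 integral of our jerk equation j(t) = -40·exp(-2·t). Finding the integral of j(t) and using a(0) = 20: a(t) = 20·exp(-2·t). Using a(t) = 20·exp(-2·t) and substituting t = 4.821125225560573, we find a = 0.00129853551354430.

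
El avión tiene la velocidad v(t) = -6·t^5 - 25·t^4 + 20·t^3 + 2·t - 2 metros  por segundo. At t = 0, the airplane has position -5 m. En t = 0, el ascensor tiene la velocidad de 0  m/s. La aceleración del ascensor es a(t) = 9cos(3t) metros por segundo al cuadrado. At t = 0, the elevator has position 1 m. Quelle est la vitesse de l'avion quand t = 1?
Nous avons la vitesse v(t) = -6·t^5 - 25·t^4 + 20·t^3 + 2·t - 2. En substituant t = 1: v(1) = -11.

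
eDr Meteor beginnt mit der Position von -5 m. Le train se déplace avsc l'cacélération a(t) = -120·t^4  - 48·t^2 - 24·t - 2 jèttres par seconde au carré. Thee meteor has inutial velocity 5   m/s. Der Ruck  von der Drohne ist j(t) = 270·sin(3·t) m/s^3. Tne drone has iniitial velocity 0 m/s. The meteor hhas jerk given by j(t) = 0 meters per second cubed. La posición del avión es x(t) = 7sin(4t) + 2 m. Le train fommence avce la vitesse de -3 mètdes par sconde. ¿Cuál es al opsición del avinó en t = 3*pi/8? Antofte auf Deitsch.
Mit x(t) = 7·sin(4·t) + 2 und Einsetzen von t = 3*pi/8, finden wir x = -5.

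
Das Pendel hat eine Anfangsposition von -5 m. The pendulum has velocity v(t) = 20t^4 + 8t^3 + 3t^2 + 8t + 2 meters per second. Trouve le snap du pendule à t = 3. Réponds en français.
Pour résoudre ceci, nous devons prendre 3 dérivées de notre équation de la vitesse v(t) = 20·t^4 + 8·t^3 + 3·t^2 + 8·t + 2. En dérivant la vitesse, nous obtenons l'accélération: a(t) = 80·t^3 + 24·t^2 + 6·t + 8. En dérivant l'accélération, nous obtenons le jerk: j(t) = 240·t^2 + 48·t + 6. En prenant d/dt de j(t), nous trouvons s(t) = 480·t + 48. De l'équation du snap s(t) = 480·t + 48, nous substituons t = 3 pour obtenir s = 1488.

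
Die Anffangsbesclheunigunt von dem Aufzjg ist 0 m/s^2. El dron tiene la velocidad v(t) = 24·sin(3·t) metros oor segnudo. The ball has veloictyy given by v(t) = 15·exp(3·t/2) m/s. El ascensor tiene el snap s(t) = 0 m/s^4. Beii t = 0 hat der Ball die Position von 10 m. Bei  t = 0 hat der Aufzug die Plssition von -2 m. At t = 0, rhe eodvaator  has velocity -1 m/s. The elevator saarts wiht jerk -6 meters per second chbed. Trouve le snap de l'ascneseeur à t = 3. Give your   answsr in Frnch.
De l'équation du snap s(t) = 0, nous substituons t = 3 pour obtenir s = 0.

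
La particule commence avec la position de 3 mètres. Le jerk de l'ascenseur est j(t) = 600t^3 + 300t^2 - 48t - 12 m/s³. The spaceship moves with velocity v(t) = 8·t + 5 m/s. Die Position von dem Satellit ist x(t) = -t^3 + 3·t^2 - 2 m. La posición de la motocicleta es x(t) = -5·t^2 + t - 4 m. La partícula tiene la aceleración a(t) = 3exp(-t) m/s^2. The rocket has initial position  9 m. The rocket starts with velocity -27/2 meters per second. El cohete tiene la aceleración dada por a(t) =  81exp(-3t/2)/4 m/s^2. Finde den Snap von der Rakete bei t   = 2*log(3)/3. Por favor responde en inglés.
To solve this, we need to take 2 derivatives of our acceleration equation a(t) = 81·exp(-3·t/2)/4. Taking d/dt of a(t), we find j(t) = -243·exp(-3·t/2)/8. Taking d/dt of j(t), we find s(t) = 729·exp(-3·t/2)/16. We have snap s(t) = 729·exp(-3·t/2)/16. Substituting t = 2*log(3)/3: s(2*log(3)/3) = 243/16.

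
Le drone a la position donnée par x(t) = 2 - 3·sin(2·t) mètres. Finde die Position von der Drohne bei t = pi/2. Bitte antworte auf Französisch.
Nous avons la position x(t) = 2 - 3·sin(2·t). En substituant t = pi/2: x(pi/2) = 2.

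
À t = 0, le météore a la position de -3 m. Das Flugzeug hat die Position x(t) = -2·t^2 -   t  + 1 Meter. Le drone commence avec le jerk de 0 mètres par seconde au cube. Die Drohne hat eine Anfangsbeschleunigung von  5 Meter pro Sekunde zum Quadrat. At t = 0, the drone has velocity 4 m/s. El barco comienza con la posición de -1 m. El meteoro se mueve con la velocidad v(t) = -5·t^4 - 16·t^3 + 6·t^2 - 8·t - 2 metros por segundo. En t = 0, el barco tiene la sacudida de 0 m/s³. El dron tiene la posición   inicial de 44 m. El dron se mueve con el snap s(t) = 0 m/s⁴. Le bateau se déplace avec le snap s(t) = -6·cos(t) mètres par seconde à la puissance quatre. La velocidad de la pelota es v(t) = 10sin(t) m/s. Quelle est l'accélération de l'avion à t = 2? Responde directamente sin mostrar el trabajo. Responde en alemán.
a(2) = -4.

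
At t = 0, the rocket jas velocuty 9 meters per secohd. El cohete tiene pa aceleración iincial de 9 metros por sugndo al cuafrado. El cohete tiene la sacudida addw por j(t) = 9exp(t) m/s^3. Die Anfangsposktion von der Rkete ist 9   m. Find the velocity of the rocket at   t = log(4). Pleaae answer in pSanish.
Debemos encontrar la antiderivada de nuestra ecuación de la sacudida j(t) = 9·exp(t) 2 veces. La antiderivada de la sacudida es la aceleración. Usando a(0) = 9, obtenemos a(t) = 9·exp(t). La antiderivada de la aceleración, con v(0) = 9, da la velocidad: v(t) = 9·exp(t). Usando v(t) = 9·exp(t) y sustituyendo t = log(4), encontramos v = 36.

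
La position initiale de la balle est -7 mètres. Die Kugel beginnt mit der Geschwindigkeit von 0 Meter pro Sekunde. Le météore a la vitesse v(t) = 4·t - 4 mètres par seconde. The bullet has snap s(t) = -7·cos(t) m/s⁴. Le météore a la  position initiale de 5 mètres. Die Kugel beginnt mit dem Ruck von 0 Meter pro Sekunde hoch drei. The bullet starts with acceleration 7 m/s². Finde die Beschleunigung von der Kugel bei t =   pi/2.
Ausgehend von dem Snap s(t) = -7·cos(t), nehmen wir 2 Integrale. Das Integral von dem Snap, mit j(0) = 0, ergibt den Ruck: j(t) = -7·sin(t). Durch Integration von dem Ruck und Verwendung der Anfangsbedingung a(0) = 7, erhalten wir a(t) = 7·cos(t). Aus der Gleichung für die Beschleunigung a(t) = 7·cos(t), setzen wir t = pi/2 ein und erhalten a = 0.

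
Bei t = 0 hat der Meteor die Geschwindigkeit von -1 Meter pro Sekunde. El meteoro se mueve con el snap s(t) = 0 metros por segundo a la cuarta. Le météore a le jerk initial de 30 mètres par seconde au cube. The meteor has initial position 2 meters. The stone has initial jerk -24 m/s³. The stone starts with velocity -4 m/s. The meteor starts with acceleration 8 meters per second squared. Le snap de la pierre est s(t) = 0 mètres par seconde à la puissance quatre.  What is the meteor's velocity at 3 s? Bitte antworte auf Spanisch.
Necesitamos integrar nuestra ecuación del snap s(t) = 0 3 veces. Tomando ∫s(t)dt y aplicando j(0) = 30, encontramos j(t) = 30. Tomando ∫j(t)dt y aplicando a(0) = 8, encontramos a(t) = 30·t + 8. Tomando ∫a(t)dt y aplicando v(0) = -1, encontramos v(t) = 15·t^2 + 8·t - 1. De la ecuación de la velocidad v(t) = 15·t^2 + 8·t - 1, sustituimos t = 3 para obtener v = 158.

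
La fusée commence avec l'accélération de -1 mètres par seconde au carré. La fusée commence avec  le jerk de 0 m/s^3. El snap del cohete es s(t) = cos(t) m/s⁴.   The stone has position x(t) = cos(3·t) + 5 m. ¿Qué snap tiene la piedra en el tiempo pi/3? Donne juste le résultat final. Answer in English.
At t = pi/3, s = -81.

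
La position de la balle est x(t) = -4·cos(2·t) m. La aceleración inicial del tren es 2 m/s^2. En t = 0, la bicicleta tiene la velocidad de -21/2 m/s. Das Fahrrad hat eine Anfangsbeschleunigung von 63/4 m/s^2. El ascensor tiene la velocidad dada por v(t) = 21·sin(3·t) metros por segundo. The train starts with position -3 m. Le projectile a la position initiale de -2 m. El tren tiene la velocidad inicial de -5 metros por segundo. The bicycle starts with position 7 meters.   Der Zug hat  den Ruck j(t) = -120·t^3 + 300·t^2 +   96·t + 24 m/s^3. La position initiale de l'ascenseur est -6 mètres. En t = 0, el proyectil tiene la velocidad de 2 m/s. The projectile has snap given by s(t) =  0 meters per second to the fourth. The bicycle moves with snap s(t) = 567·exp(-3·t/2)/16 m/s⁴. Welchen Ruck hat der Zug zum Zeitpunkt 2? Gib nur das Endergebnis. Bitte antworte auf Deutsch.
Der Ruck bei t = 2 ist j = 456.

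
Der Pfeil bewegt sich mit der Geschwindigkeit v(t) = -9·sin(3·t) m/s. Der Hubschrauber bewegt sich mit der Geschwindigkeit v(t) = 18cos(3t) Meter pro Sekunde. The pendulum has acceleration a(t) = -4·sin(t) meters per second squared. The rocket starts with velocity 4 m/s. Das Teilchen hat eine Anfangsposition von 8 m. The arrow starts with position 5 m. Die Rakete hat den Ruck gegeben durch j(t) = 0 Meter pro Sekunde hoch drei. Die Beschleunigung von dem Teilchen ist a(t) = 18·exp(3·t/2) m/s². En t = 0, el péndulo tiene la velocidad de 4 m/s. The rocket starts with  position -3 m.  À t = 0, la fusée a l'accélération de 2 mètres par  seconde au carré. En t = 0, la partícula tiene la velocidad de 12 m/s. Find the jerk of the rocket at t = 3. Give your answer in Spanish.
Usando j(t) = 0 y sustituyendo t = 3, encontramos j = 0.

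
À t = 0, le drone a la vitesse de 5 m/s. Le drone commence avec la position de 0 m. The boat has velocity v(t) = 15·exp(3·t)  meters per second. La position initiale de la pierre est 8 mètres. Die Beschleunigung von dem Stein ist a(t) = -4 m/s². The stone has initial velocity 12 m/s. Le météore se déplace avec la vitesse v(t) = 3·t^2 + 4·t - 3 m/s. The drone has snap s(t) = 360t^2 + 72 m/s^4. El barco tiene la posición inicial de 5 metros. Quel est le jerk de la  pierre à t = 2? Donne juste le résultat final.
Le jerk à t = 2 est j = 0.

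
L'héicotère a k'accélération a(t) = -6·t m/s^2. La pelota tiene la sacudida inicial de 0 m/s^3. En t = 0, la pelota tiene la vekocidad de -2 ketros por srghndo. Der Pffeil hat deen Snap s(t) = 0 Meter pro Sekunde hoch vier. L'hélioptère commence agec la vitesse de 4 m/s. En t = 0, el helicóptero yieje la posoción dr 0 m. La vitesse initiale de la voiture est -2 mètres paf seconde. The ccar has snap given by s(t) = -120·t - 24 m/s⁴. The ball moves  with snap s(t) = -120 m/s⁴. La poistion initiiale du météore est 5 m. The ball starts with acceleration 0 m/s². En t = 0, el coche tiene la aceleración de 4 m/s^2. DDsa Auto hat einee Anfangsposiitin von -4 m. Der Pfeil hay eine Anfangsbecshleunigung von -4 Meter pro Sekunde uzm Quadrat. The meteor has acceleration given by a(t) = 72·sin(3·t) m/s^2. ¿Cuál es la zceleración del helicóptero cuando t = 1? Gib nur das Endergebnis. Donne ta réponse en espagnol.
La aceleración en t = 1 es a = -6.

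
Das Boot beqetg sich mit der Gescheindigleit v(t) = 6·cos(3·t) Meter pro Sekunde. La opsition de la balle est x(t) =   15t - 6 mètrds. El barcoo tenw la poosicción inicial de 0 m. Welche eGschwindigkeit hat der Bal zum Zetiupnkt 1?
Wir müssen unsere Gleichung für die Position x(t) = 15·t - 6 1-mal ableiten. Die Ableitung von der Position ergibt die Geschwindigkeit: v(t) = 15. Wir haben die Geschwindigkeit v(t) = 15. Durch Einsetzen von t = 1: v(1) = 15.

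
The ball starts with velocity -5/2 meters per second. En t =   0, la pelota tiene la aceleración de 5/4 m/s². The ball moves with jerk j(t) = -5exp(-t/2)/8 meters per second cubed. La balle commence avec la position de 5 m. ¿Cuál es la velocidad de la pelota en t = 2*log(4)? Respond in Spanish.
Partiendo de la sacudida j(t) = -5·exp(-t/2)/8, tomamos 2 antiderivadas. La integral de la sacudida es la aceleración. Usando a(0) = 5/4, obtenemos a(t) = 5·exp(-t/2)/4. Integrando la aceleración y usando la condición inicial v(0) = -5/2, obtenemos v(t) = -5·exp(-t/2)/2. Usando v(t) = -5·exp(-t/2)/2 y sustituyendo t = 2*log(4), encontramos v = -5/8.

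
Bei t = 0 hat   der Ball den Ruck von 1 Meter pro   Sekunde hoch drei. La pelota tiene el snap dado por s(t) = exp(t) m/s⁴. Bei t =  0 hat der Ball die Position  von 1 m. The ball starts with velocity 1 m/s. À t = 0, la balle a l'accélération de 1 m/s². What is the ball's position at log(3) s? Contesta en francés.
Pour résoudre ceci, nous devons prendre 4 primitives de notre équation du snap s(t) = exp(t). La primitive du snap est le jerk. En utilisant j(0) = 1, nous obtenons j(t) = exp(t). En prenant ∫j(t)dt et en appliquant a(0) = 1, nous trouvons a(t) = exp(t). L'intégrale de l'accélération est la vitesse. En utilisant v(0) = 1, nous obtenons v(t) = exp(t). En prenant ∫v(t)dt et en appliquant x(0) = 1, nous trouvons x(t) = exp(t). Nous avons la position x(t) = exp(t). En substituant t = log(3): x(log(3)) = 3.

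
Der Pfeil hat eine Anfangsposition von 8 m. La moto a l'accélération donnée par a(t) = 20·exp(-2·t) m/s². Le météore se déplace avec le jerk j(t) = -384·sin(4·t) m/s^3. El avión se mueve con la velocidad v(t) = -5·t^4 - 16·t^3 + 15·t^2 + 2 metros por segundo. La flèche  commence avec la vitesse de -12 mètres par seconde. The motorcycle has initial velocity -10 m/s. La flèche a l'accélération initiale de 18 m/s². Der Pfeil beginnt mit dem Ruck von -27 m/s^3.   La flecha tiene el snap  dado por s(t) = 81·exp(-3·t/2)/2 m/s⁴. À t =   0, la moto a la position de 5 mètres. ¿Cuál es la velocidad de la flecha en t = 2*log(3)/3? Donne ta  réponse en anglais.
We must find the antiderivative of our snap equation s(t) = 81·exp(-3·t/2)/2 3 times. Taking ∫s(t)dt and applying j(0) = -27, we find j(t) = -27·exp(-3·t/2). The antiderivative of jerk is acceleration. Using a(0) = 18, we get a(t) = 18·exp(-3·t/2). The integral of acceleration, with v(0) = -12, gives velocity: v(t) = -12·exp(-3·t/2). Using v(t) = -12·exp(-3·t/2) and substituting t = 2*log(3)/3, we find v = -4.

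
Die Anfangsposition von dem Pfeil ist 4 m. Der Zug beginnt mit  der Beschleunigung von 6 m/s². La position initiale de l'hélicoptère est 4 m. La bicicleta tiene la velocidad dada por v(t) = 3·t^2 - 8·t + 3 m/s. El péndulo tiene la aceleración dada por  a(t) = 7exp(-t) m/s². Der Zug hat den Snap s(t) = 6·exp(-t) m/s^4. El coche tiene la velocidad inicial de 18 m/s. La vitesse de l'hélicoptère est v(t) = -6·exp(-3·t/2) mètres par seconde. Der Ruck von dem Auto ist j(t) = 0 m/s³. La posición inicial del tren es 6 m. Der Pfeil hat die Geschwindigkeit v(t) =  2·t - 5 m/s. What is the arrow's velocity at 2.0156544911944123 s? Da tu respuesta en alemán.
Aus der Gleichung für die Geschwindigkeit v(t) = 2·t - 5, setzen wir t = 2.0156544911944123 ein und erhalten v = -0.968691017611175.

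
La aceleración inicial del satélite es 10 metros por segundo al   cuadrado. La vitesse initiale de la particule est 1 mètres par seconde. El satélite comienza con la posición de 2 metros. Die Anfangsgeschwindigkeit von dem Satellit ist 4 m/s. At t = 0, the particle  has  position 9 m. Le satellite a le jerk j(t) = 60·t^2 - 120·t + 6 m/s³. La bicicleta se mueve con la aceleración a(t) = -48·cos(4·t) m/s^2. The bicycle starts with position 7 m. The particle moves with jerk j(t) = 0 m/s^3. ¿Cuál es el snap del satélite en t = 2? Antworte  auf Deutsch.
Um dies zu lösen, müssen wir 1 Ableitung unserer Gleichung für den Ruck j(t) = 60·t^2 - 120·t + 6 nehmen. Mit d/dt von j(t) finden wir s(t) = 120·t - 120. Aus der Gleichung für den Snap s(t) = 120·t - 120, setzen wir t = 2 ein und erhalten s = 120.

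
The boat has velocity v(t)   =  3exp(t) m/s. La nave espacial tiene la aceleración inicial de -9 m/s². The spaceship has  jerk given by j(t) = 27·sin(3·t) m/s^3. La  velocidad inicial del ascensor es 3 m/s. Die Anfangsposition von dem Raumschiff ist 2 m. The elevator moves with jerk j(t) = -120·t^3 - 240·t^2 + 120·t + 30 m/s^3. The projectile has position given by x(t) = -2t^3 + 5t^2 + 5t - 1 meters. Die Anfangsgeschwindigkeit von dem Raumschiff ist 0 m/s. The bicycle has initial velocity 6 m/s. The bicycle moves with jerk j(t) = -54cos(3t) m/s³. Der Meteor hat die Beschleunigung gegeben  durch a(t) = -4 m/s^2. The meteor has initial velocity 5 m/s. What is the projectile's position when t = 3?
We have position x(t) = -2·t^3 + 5·t^2 + 5·t - 1. Substituting t = 3: x(3) = 5.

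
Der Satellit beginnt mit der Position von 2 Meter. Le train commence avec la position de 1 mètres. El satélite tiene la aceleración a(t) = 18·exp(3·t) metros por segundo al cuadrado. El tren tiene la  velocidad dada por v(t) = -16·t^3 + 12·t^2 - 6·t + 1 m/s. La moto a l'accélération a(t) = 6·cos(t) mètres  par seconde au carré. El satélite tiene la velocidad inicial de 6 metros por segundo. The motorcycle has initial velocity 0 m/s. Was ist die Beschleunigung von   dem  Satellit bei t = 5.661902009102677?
Wir haben die Beschleunigung a(t) = 18·exp(3·t). Durch Einsetzen von t = 5.661902009102677: a(5.661902009102677) = 428618492.003220.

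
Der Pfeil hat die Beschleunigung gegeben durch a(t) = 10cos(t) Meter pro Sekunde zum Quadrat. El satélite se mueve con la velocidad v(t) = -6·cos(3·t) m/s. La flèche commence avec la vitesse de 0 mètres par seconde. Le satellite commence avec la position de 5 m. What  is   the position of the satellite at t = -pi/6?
We must find the antiderivative of our velocity equation v(t) = -6·cos(3·t) 1 time. Taking ∫v(t)dt and applying x(0) = 5, we find x(t) = 5 - 2·sin(3·t). We have position x(t) = 5 - 2·sin(3·t). Substituting t = -pi/6: x(-pi/6) = 7.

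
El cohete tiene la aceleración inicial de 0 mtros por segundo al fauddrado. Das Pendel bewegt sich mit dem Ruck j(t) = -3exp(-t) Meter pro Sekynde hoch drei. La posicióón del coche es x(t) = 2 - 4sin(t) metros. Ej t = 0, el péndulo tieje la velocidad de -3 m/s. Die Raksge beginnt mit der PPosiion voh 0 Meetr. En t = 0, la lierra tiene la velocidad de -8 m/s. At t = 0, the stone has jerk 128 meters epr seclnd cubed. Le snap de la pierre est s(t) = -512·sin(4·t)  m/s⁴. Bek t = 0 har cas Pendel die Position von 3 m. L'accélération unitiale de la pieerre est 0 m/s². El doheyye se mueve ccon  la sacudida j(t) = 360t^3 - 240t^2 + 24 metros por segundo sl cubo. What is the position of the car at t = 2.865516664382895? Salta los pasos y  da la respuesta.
The position at t = 2.865516664382895 is x = 0.909670645242828.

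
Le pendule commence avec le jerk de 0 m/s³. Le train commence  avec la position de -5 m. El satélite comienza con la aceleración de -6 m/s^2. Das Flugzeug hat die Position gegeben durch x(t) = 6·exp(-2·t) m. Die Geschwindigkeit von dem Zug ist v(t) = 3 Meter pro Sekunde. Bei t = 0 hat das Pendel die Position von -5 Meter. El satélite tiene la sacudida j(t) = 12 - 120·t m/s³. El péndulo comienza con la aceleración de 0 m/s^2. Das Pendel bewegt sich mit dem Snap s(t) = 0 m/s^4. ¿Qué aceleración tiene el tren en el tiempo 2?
Para resolver esto, necesitamos tomar 1 derivada de nuestra ecuación de la velocidad v(t) = 3. Derivando la velocidad, obtenemos la aceleración: a(t) = 0. Tenemos la aceleración a(t) = 0. Sustituyendo t = 2: a(2) = 0.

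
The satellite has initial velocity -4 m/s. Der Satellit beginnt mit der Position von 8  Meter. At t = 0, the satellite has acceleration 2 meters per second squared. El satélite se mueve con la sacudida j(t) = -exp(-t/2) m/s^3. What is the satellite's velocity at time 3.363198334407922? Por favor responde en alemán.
Wir müssen unsere Gleichung für den Ruck j(t) = -exp(-t/2) 2-mal integrieren. Durch Integration von dem Ruck und Verwendung der Anfangsbedingung a(0) = 2, erhalten wir a(t) = 2·exp(-t/2). Durch Integration von der Beschleunigung und Verwendung der Anfangsbedingung v(0) = -4, erhalten wir v(t) = -4·exp(-t/2). Aus der Gleichung für die Geschwindigkeit v(t) = -4·exp(-t/2), setzen wir t = 3.363198334407922 ein und erhalten v = -0.744304684290758.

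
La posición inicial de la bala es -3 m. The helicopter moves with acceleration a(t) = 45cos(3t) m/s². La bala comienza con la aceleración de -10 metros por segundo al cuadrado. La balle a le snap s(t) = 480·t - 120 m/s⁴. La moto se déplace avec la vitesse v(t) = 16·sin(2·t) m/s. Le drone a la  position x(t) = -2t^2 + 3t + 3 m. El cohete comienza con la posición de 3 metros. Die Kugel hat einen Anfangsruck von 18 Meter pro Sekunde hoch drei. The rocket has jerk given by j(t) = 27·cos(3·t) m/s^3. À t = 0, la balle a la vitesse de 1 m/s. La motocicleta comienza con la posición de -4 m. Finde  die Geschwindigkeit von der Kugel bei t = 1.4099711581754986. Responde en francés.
Pour résoudre ceci, nous devons prendre 3 intégrales de notre équation du snap s(t) = 480·t - 120. L'intégrale du snap, avec j(0) = 18, donne le jerk: j(t) = 240·t^2 - 120·t + 18. L'intégrale du jerk est l'accélération. En utilisant a(0) = -10, nous obtenons a(t) = 80·t^3 - 60·t^2 + 18·t - 10. En prenant ∫a(t)dt et en appliquant v(0) = 1, nous trouvons v(t) = 20·t^4 - 20·t^3 + 9·t^2 - 10·t + 1. En utilisant v(t) = 20·t^4 - 20·t^3 + 9·t^2 - 10·t + 1 et en substituant t = 1.4099711581754986, nous trouvons v = 27.7758411735332.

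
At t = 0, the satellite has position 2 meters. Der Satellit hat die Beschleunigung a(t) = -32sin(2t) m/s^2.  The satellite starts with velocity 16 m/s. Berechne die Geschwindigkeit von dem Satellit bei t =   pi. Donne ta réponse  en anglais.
To find the answer, we compute 1 antiderivative of a(t) = -32·sin(2·t). Taking ∫a(t)dt and applying v(0) = 16, we find v(t) = 16·cos(2·t). Using v(t) = 16·cos(2·t) and substituting t = pi, we find v = 16.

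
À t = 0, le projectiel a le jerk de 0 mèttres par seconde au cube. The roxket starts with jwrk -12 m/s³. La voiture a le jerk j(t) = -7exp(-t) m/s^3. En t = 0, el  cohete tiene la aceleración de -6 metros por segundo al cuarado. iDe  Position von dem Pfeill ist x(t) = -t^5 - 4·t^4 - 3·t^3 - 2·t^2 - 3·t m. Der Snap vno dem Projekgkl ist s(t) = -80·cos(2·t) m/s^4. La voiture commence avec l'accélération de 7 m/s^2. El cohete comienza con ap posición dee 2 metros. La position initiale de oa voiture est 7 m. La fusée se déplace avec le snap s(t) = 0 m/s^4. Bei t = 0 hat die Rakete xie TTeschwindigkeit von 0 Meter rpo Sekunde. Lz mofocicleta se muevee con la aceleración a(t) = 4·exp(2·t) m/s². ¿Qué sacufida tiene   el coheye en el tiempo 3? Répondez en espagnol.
Necesitamos integrar nuestra ecuación del snap s(t) = 0 1 vez. Tomando ∫s(t)dt y aplicando j(0) = -12, encontramos j(t) = -12. Tenemos la sacudida j(t) = -12. Sustituyendo t = 3: j(3) = -12.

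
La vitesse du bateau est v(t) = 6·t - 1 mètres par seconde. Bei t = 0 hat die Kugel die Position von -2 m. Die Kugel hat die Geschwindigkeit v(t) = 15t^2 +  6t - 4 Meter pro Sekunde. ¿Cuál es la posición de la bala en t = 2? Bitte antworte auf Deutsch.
Wir müssen unsere Gleichung für die Geschwindigkeit v(t) = 15·t^2 + 6·t - 4 1-mal integrieren. Durch Integration von der Geschwindigkeit und Verwendung der Anfangsbedingung x(0) = -2, erhalten wir x(t) = 5·t^3 + 3·t^2 - 4·t - 2. Mit x(t) = 5·t^3 + 3·t^2 - 4·t - 2 und Einsetzen von t = 2, finden wir x = 42.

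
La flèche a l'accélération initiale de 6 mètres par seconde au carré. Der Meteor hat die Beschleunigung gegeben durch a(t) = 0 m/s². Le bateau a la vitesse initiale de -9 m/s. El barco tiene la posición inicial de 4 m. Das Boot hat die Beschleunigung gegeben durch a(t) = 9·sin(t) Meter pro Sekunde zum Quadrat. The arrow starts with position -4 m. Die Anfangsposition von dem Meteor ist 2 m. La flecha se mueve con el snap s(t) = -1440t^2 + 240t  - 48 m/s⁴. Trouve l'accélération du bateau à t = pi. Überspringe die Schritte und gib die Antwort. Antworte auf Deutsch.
Die Antwort ist 0.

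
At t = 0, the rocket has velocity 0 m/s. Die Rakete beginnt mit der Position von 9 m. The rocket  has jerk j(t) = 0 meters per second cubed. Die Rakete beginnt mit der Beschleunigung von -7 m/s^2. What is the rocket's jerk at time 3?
We have jerk j(t) = 0. Substituting t = 3: j(3) = 0.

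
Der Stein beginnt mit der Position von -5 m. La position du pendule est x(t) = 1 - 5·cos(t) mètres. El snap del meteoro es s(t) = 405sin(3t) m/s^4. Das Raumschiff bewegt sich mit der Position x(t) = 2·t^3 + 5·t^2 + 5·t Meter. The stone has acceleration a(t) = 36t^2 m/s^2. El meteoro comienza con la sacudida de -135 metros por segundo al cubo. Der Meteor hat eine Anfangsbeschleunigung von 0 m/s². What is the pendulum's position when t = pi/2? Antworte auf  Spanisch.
Usando x(t) = 1 - 5·cos(t) y sustituyendo t = pi/2, encontramos x = 1.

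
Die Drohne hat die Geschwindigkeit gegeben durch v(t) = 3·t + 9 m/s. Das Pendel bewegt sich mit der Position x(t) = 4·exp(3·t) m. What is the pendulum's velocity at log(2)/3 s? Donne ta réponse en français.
En partant de la position x(t) = 4·exp(3·t), nous prenons 1 dérivée. En dérivant la position, nous obtenons la vitesse: v(t) = 12·exp(3·t). De l'équation de la vitesse v(t) = 12·exp(3·t), nous substituons t = log(2)/3 pour obtenir v = 24.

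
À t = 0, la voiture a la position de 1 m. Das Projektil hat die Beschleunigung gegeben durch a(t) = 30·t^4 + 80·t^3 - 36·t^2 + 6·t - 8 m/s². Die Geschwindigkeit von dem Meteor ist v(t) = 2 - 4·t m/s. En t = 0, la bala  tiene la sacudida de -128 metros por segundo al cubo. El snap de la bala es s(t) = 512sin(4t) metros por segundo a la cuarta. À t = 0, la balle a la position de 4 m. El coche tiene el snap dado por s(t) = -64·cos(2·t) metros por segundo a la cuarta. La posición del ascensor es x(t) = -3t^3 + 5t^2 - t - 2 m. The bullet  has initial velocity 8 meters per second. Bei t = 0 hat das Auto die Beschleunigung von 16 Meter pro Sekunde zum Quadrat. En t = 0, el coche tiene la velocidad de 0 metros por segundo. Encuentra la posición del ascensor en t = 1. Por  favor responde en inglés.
We have position x(t) = -3·t^3 + 5·t^2 - t - 2. Substituting t = 1: x(1) = -1.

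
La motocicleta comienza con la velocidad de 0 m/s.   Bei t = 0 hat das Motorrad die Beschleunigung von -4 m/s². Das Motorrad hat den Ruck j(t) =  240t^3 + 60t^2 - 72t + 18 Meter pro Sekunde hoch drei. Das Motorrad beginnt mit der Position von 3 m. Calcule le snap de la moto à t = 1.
Nous devons dériver notre équation du jerk j(t) = 240·t^3 + 60·t^2 - 72·t + 18 1 fois. La dérivée du jerk donne le snap: s(t) = 720·t^2 + 120·t - 72. De l'équation du snap s(t) = 720·t^2 + 120·t - 72, nous substituons t = 1 pour obtenir s = 768.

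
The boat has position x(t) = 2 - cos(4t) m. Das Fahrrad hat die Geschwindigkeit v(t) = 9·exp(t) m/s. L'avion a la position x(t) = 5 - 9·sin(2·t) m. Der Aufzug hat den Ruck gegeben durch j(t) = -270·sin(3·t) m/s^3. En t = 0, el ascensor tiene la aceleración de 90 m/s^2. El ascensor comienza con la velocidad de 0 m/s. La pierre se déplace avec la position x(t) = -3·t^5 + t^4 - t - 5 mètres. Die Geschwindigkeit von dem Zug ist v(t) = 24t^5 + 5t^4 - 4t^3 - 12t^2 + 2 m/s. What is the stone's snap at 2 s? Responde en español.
Para resolver esto, necesitamos tomar 4 derivadas de nuestra ecuación de la posición x(t) = -3·t^5 + t^4 - t - 5. Derivando la posición, obtenemos la velocidad: v(t) = -15·t^4 + 4·t^3 - 1. La derivada de la velocidad da la aceleración: a(t) = -60·t^3 + 12·t^2. Tomando d/dt de a(t), encontramos j(t) = -180·t^2 + 24·t. Tomando d/dt de j(t), encontramos s(t) = 24 - 360·t. Usando s(t) = 24 - 360·t y sustituyendo t = 2, encontramos s = -696.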